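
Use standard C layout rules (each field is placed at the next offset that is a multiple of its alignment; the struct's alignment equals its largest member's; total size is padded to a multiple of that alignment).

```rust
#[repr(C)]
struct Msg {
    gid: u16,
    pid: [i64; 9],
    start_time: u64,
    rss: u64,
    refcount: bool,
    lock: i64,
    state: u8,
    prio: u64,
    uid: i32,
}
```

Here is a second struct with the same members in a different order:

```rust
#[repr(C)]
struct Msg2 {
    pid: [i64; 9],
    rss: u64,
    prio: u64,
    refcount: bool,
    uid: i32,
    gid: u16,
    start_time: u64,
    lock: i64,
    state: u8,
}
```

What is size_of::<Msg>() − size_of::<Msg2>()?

8

@0: gid [2B, align 2] → 2
+6 pad (align 8)
@8: pid [72B, align 8] → 80
@80: start_time [8B, align 8] → 88
@88: rss [8B, align 8] → 96
@96: refcount [1B, align 1] → 97
+7 pad (align 8)
@104: lock [8B, align 8] → 112
@112: state [1B, align 1] → 113
+7 pad (align 8)
@120: prio [8B, align 8] → 128
@128: uid [4B, align 4] → 132
+4 tail pad (align 8)
size 136, align 8
— Msg2 —
@0: pid [72B, align 8] → 72
@72: rss [8B, align 8] → 80
@80: prio [8B, align 8] → 88
@88: refcount [1B, align 1] → 89
+3 pad (align 4)
@92: uid [4B, align 4] → 96
@96: gid [2B, align 2] → 98
+6 pad (align 8)
@104: start_time [8B, align 8] → 112
@112: lock [8B, align 8] → 120
@120: state [1B, align 1] → 121
+7 tail pad (align 8)
size 128, align 8
136 − 128 = 8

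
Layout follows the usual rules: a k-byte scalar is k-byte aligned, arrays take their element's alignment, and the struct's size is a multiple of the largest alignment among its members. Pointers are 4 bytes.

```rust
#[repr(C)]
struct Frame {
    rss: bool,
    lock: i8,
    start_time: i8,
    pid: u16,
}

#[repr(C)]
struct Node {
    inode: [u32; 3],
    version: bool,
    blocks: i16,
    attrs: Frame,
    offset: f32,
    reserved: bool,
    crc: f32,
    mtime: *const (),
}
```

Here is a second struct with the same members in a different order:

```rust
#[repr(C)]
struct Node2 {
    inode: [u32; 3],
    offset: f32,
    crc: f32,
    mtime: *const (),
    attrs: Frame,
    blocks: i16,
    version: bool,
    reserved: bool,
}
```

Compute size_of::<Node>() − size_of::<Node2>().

4

Frame: rss at 0 (size 1, align 1) → ends 1; lock at 1 (size 1, align 1) → ends 2; start_time at 2 (size 1, align 1) → ends 3; pad 1 to align 2 for pid; pid at 4 (size 2, align 2) → ends 6; total 6 bytes, alignment 2
inode at 0 (size 12, align 4) → ends 12
version at 12 (size 1, align 1) → ends 13
pad 1 to align 2 for blocks
blocks at 14 (size 2, align 2) → ends 16
attrs at 16 (size 6, align 2) → ends 22
pad 2 to align 4 for offset
offset at 24 (size 4, align 4) → ends 28
reserved at 28 (size 1, align 1) → ends 29
pad 3 to align 4 for crc
crc at 32 (size 4, align 4) → ends 36
mtime at 36 (size 4, align 4) → ends 40
total 40 bytes, alignment 4
— Node2 —
inode at 0 (size 12, align 4) → ends 12
offset at 12 (size 4, align 4) → ends 16
crc at 16 (size 4, align 4) → ends 20
mtime at 20 (size 4, align 4) → ends 24
attrs at 24 (size 6, align 2) → ends 30
blocks at 30 (size 2, align 2) → ends 32
version at 32 (size 1, align 1) → ends 33
reserved at 33 (size 1, align 1) → ends 34
tail pad 2 to reach multiple of 4
total 36 bytes, alignment 4
40 − 36 = 4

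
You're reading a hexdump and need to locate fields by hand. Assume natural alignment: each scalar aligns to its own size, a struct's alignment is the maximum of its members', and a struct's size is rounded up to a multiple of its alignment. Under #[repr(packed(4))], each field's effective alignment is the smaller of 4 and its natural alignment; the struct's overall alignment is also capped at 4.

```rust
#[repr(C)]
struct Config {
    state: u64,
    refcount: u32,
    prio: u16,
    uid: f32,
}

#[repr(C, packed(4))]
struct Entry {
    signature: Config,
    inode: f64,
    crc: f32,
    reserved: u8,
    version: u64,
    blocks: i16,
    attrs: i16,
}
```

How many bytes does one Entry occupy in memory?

Config: @0: state [8B, align 8] → 8; @8: refcount [4B, align 4] → 12; @12: prio [2B, align 2] → 14; +2 pad (align 4); @16: uid [4B, align 4] → 20; +4 tail pad (align 8); size 24, align 8
@0: signature [24B, align 4] → 24
@24: inode [8B, align 4] → 32
@32: crc [4B, align 4] → 36
@36: reserved [1B, align 1] → 37
+3 pad (align 4)
@40: version [8B, align 4] → 48
@48: blocks [2B, align 2] → 50
@50: attrs [2B, align 2] → 52
size 52, align 4

52 bytes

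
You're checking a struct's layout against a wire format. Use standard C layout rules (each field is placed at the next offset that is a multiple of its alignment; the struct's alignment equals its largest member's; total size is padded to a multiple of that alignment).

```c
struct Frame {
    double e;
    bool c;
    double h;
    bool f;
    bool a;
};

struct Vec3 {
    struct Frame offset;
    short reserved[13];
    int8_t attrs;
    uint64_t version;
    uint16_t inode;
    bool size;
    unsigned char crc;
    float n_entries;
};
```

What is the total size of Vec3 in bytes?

80 bytes

Frame: 0..8  e  (8B, 8-aligned); 8..9  c  (1B, 1-aligned); 9..16  -- padding (7B); 16..24  h  (8B, 8-aligned); 24..25  f  (1B, 1-aligned); 25..26  a  (1B, 1-aligned); 26..32  -- tail padding (6B); sizeof = 32, alignof = 8
0..32  offset  (32B, 8-aligned)
32..58  reserved  (26B, 2-aligned)
58..59  attrs  (1B, 1-aligned)
59..64  -- padding (5B)
64..72  version  (8B, 8-aligned)
72..74  inode  (2B, 2-aligned)
74..75  size  (1B, 1-aligned)
75..76  crc  (1B, 1-aligned)
76..80  n_entries  (4B, 4-aligned)
sizeof = 80, alignof = 8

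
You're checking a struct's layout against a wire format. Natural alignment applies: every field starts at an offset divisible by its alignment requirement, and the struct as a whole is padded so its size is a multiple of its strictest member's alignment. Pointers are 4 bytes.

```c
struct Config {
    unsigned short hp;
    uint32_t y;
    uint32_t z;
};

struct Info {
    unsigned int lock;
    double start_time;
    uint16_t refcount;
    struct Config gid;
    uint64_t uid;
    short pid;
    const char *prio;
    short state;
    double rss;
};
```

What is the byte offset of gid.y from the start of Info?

24

Config: 0..2  hp  (2B, 2-aligned); 2..4  -- padding (2B); 4..8  y  (4B, 4-aligned); 8..12  z  (4B, 4-aligned); sizeof = 12, alignof = 4
0..4  lock  (4B, 4-aligned)
4..8  -- padding (4B)
8..16  start_time  (8B, 8-aligned)
16..18  refcount  (2B, 2-aligned)
18..20  -- padding (2B)
20..32  gid  (12B, 4-aligned)
within Config: y at 4
20 + 4 = 24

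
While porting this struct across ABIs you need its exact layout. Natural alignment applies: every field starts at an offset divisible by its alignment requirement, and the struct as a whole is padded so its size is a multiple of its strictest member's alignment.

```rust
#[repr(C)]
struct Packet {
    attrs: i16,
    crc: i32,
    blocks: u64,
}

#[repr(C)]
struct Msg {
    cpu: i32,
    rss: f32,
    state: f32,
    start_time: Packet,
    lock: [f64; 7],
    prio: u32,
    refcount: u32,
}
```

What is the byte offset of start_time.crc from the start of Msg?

Packet: attrs at 0 (size 2, align 2) → ends 2; pad 2 to align 4 for crc; crc at 4 (size 4, align 4) → ends 8; blocks at 8 (size 8, align 8) → ends 16; total 16 bytes, alignment 8
cpu at 0 (size 4, align 4) → ends 4
rss at 4 (size 4, align 4) → ends 8
state at 8 (size 4, align 4) → ends 12
pad 4 to align 8 for start_time
start_time at 16 (size 16, align 8) → ends 32
within Packet: crc at 4
16 + 4 = 20

20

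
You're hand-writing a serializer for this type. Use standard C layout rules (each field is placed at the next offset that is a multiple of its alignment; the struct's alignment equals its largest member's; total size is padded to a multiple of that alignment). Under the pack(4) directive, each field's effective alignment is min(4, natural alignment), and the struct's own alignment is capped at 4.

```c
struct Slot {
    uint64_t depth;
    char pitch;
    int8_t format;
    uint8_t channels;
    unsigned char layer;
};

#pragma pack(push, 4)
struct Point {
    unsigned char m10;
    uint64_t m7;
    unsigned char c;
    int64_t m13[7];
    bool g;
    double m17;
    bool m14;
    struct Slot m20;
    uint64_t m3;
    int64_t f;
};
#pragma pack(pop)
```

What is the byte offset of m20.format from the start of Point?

Slot: depth at 0 (size 8, align 8) → ends 8; pitch at 8 (size 1, align 1) → ends 9; format at 9 (size 1, align 1) → ends 10; channels at 10 (size 1, align 1) → ends 11; layer at 11 (size 1, align 1) → ends 12; tail pad 4 to reach multiple of 8; total 16 bytes, alignment 8
m10 at 0 (size 1, align 1) → ends 1
pad 3 to align 4 for m7
m7 at 4 (size 8, align 4) → ends 12
c at 12 (size 1, align 1) → ends 13
pad 3 to align 4 for m13
m13 at 16 (size 56, align 4) → ends 72
g at 72 (size 1, align 1) → ends 73
pad 3 to align 4 for m17
m17 at 76 (size 8, align 4) → ends 84
m14 at 84 (size 1, align 1) → ends 85
pad 3 to align 4 for m20
m20 at 88 (size 16, align 4) → ends 104
within Slot: format at 9
88 + 9 = 97

97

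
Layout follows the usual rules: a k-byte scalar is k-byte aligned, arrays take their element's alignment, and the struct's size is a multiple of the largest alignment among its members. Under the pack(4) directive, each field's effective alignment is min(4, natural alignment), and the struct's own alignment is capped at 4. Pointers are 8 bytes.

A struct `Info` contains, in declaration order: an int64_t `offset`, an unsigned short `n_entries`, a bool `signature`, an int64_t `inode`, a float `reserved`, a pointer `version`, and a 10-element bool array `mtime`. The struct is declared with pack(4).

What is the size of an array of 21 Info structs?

@0: offset [8B, align 4] → 8
@8: n_entries [2B, align 2] → 10
@10: signature [1B, align 1] → 11
+1 pad (align 4)
@12: inode [8B, align 4] → 20
@20: reserved [4B, align 4] → 24
@24: version [8B, align 4] → 32
@32: mtime [10B, align 1] → 42
+2 tail pad (align 4)
size 44, align 4
array of 21: 21 × 44 = 924

924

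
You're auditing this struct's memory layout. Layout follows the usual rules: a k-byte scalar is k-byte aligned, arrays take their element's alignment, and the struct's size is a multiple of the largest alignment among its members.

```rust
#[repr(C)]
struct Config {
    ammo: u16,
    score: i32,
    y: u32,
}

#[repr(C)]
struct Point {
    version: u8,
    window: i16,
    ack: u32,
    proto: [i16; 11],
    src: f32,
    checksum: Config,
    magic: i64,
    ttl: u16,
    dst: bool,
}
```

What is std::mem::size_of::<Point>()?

64 bytes

Config: 0..2  ammo  (2B, 2-aligned); 2..4  -- padding (2B); 4..8  score  (4B, 4-aligned); 8..12  y  (4B, 4-aligned); sizeof = 12, alignof = 4
0..1  version  (1B, 1-aligned)
1..2  -- padding (1B)
2..4  window  (2B, 2-aligned)
4..8  ack  (4B, 4-aligned)
8..30  proto  (22B, 2-aligned)
30..32  -- padding (2B)
32..36  src  (4B, 4-aligned)
36..48  checksum  (12B, 4-aligned)
48..56  magic  (8B, 8-aligned)
56..58  ttl  (2B, 2-aligned)
58..59  dst  (1B, 1-aligned)
59..64  -- tail padding (5B)
sizeof = 64, alignof = 8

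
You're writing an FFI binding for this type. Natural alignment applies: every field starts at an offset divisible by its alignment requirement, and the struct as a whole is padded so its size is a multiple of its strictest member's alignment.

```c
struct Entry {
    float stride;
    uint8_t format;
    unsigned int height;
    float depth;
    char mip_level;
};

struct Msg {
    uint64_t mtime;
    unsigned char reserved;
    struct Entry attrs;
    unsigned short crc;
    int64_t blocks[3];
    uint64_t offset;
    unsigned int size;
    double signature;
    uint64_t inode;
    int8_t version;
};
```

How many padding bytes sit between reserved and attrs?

Entry: stride at 0 (size 4, align 4) → ends 4; format at 4 (size 1, align 1) → ends 5; pad 3 to align 4 for height; height at 8 (size 4, align 4) → ends 12; depth at 12 (size 4, align 4) → ends 16; mip_level at 16 (size 1, align 1) → ends 17; tail pad 3 to reach multiple of 4; total 20 bytes, alignment 4
mtime at 0 (size 8, align 8) → ends 8
reserved at 8 (size 1, align 1) → ends 9
pad 3 to align 4 for attrs
attrs at 12 (size 20, align 4) → ends 32

3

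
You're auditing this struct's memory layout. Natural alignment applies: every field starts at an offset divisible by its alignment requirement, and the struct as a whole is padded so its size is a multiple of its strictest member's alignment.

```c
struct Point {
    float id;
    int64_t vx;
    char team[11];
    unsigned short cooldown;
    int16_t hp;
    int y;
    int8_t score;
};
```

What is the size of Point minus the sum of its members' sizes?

8

id at 0 (size 4, align 4) → ends 4
pad 4 to align 8 for vx
vx at 8 (size 8, align 8) → ends 16
team at 16 (size 11, align 1) → ends 27
pad 1 to align 2 for cooldown
cooldown at 28 (size 2, align 2) → ends 30
hp at 30 (size 2, align 2) → ends 32
y at 32 (size 4, align 4) → ends 36
score at 36 (size 1, align 1) → ends 37
tail pad 3 to reach multiple of 8
total 40 bytes, alignment 8
data bytes 32, size 40 → padding 8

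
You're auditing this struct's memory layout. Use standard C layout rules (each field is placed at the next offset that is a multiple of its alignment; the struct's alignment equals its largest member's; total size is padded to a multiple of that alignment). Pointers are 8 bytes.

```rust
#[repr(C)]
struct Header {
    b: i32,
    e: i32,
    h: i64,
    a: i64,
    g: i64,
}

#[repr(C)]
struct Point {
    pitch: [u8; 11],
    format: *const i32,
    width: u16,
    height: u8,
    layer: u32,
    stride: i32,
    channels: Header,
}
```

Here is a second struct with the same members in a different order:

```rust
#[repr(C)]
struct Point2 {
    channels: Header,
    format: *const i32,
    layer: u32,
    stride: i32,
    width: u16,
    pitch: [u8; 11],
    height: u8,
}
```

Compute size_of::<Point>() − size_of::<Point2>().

Header: 0..4  b  (4B, 4-aligned); 4..8  e  (4B, 4-aligned); 8..16  h  (8B, 8-aligned); 16..24  a  (8B, 8-aligned); 24..32  g  (8B, 8-aligned); sizeof = 32, alignof = 8
0..11  pitch  (11B, 1-aligned)
11..16  -- padding (5B)
16..24  format  (8B, 8-aligned)
24..26  width  (2B, 2-aligned)
26..27  height  (1B, 1-aligned)
27..28  -- padding (1B)
28..32  layer  (4B, 4-aligned)
32..36  stride  (4B, 4-aligned)
36..40  -- padding (4B)
40..72  channels  (32B, 8-aligned)
sizeof = 72, alignof = 8
— Point2 —
0..32  channels  (32B, 8-aligned)
32..40  format  (8B, 8-aligned)
40..44  layer  (4B, 4-aligned)
44..48  stride  (4B, 4-aligned)
48..50  width  (2B, 2-aligned)
50..61  pitch  (11B, 1-aligned)
61..62  height  (1B, 1-aligned)
62..64  -- tail padding (2B)
sizeof = 64, alignof = 8
72 − 64 = 8

8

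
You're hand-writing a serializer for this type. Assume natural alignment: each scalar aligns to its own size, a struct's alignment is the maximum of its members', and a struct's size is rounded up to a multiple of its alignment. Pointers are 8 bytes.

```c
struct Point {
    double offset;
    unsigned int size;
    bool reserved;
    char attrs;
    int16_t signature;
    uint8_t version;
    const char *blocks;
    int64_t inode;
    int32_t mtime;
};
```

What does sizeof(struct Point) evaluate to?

offset at 0 (size 8, align 8) → ends 8
size at 8 (size 4, align 4) → ends 12
reserved at 12 (size 1, align 1) → ends 13
attrs at 13 (size 1, align 1) → ends 14
signature at 14 (size 2, align 2) → ends 16
version at 16 (size 1, align 1) → ends 17
pad 7 to align 8 for blocks
blocks at 24 (size 8, align 8) → ends 32
inode at 32 (size 8, align 8) → ends 40
mtime at 40 (size 4, align 4) → ends 44
tail pad 4 to reach multiple of 8
total 48 bytes, alignment 8

48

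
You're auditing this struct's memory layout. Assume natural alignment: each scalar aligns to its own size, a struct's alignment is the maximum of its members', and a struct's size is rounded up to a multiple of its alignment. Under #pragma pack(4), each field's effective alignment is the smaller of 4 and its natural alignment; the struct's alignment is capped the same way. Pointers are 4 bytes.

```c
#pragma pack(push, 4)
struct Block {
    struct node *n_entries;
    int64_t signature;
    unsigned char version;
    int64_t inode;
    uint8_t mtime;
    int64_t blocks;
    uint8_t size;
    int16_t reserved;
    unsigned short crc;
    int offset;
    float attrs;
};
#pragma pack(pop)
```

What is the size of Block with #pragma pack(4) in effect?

52

@0: n_entries [4B, align 4] → 4
@4: signature [8B, align 4] → 12
@12: version [1B, align 1] → 13
+3 pad (align 4)
@16: inode [8B, align 4] → 24
@24: mtime [1B, align 1] → 25
+3 pad (align 4)
@28: blocks [8B, align 4] → 36
@36: size [1B, align 1] → 37
+1 pad (align 2)
@38: reserved [2B, align 2] → 40
@40: crc [2B, align 2] → 42
+2 pad (align 4)
@44: offset [4B, align 4] → 48
@48: attrs [4B, align 4] → 52
size 52, align 4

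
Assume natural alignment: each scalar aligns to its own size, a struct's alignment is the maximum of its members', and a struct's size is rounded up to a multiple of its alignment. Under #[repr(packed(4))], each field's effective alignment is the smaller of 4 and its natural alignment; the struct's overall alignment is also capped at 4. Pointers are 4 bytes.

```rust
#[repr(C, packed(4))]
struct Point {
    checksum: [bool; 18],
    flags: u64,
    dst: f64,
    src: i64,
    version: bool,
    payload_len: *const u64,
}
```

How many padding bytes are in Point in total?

checksum at 0 (size 18, align 1) → ends 18
pad 2 to align 4 for flags
flags at 20 (size 8, align 4) → ends 28
dst at 28 (size 8, align 4) → ends 36
src at 36 (size 8, align 4) → ends 44
version at 44 (size 1, align 1) → ends 45
pad 3 to align 4 for payload_len
payload_len at 48 (size 4, align 4) → ends 52
total 52 bytes, alignment 4
data bytes 47, size 52 → padding 5

5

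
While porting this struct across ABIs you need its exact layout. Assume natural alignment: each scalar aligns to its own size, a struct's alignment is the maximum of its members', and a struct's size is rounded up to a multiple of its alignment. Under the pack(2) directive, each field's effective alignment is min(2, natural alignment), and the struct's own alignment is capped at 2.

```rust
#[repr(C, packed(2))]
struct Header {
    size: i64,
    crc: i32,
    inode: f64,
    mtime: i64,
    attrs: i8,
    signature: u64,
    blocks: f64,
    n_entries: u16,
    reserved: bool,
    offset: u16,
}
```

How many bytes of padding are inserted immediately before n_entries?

size at 0 (size 8, align 2) → ends 8
crc at 8 (size 4, align 2) → ends 12
inode at 12 (size 8, align 2) → ends 20
mtime at 20 (size 8, align 2) → ends 28
attrs at 28 (size 1, align 1) → ends 29
pad 1 to align 2 for signature
signature at 30 (size 8, align 2) → ends 38
blocks at 38 (size 8, align 2) → ends 46
n_entries at 46 (size 2, align 2) → ends 48

0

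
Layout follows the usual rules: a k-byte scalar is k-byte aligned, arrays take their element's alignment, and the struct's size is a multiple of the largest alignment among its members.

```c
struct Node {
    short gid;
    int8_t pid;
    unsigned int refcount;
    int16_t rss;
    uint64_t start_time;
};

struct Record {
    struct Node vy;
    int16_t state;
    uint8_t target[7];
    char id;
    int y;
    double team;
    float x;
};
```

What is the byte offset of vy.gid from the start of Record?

0

Node: @0: gid [2B, align 2] → 2; @2: pid [1B, align 1] → 3; +1 pad (align 4); @4: refcount [4B, align 4] → 8; @8: rss [2B, align 2] → 10; +6 pad (align 8); @16: start_time [8B, align 8] → 24; size 24, align 8
@0: vy [24B, align 8] → 24
within Node: gid at 0
0 + 0 = 0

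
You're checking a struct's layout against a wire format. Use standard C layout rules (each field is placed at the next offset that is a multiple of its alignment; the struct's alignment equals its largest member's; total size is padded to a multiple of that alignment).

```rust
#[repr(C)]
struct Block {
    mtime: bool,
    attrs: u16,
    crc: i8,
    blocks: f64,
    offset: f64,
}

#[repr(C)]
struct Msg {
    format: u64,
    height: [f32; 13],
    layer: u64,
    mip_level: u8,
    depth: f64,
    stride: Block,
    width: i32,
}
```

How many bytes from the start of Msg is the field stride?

88

Block: 0..1  mtime  (1B, 1-aligned); 1..2  -- padding (1B); 2..4  attrs  (2B, 2-aligned); 4..5  crc  (1B, 1-aligned); 5..8  -- padding (3B); 8..16  blocks  (8B, 8-aligned); 16..24  offset  (8B, 8-aligned); sizeof = 24, alignof = 8
0..8  format  (8B, 8-aligned)
8..60  height  (52B, 4-aligned)
60..64  -- padding (4B)
64..72  layer  (8B, 8-aligned)
72..73  mip_level  (1B, 1-aligned)
73..80  -- padding (7B)
80..88  depth  (8B, 8-aligned)
88..112  stride  (24B, 8-aligned)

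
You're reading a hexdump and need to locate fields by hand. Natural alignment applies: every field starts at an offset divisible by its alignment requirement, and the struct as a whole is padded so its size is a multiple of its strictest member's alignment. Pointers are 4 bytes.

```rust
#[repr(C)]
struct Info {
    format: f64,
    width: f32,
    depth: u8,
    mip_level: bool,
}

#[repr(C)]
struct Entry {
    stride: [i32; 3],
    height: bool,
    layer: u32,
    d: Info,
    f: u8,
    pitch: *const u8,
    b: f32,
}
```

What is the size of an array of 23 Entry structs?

1288

Info: 0..8  format  (8B, 8-aligned); 8..12  width  (4B, 4-aligned); 12..13  depth  (1B, 1-aligned); 13..14  mip_level  (1B, 1-aligned); 14..16  -- tail padding (2B); sizeof = 16, alignof = 8
0..12  stride  (12B, 4-aligned)
12..13  height  (1B, 1-aligned)
13..16  -- padding (3B)
16..20  layer  (4B, 4-aligned)
20..24  -- padding (4B)
24..40  d  (16B, 8-aligned)
40..41  f  (1B, 1-aligned)
41..44  -- padding (3B)
44..48  pitch  (4B, 4-aligned)
48..52  b  (4B, 4-aligned)
52..56  -- tail padding (4B)
sizeof = 56, alignof = 8
array of 23: 23 × 56 = 1288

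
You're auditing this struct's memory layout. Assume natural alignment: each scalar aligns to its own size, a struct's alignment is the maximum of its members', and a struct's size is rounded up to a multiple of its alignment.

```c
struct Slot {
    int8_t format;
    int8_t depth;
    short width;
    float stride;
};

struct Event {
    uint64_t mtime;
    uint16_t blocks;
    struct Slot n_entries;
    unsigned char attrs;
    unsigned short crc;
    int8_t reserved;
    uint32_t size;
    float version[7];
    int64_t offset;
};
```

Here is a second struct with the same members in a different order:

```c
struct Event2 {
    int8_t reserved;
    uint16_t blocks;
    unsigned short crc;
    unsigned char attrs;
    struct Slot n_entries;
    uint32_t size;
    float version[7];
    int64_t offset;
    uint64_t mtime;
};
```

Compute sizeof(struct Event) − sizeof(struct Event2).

8

Slot: format at 0 (size 1, align 1) → ends 1; depth at 1 (size 1, align 1) → ends 2; width at 2 (size 2, align 2) → ends 4; stride at 4 (size 4, align 4) → ends 8; total 8 bytes, alignment 4
mtime at 0 (size 8, align 8) → ends 8
blocks at 8 (size 2, align 2) → ends 10
pad 2 to align 4 for n_entries
n_entries at 12 (size 8, align 4) → ends 20
attrs at 20 (size 1, align 1) → ends 21
pad 1 to align 2 for crc
crc at 22 (size 2, align 2) → ends 24
reserved at 24 (size 1, align 1) → ends 25
pad 3 to align 4 for size
size at 28 (size 4, align 4) → ends 32
version at 32 (size 28, align 4) → ends 60
pad 4 to align 8 for offset
offset at 64 (size 8, align 8) → ends 72
total 72 bytes, alignment 8
— Event2 —
reserved at 0 (size 1, align 1) → ends 1
pad 1 to align 2 for blocks
blocks at 2 (size 2, align 2) → ends 4
crc at 4 (size 2, align 2) → ends 6
attrs at 6 (size 1, align 1) → ends 7
pad 1 to align 4 for n_entries
n_entries at 8 (size 8, align 4) → ends 16
size at 16 (size 4, align 4) → ends 20
version at 20 (size 28, align 4) → ends 48
offset at 48 (size 8, align 8) → ends 56
mtime at 56 (size 8, align 8) → ends 64
total 64 bytes, alignment 8
72 − 64 = 8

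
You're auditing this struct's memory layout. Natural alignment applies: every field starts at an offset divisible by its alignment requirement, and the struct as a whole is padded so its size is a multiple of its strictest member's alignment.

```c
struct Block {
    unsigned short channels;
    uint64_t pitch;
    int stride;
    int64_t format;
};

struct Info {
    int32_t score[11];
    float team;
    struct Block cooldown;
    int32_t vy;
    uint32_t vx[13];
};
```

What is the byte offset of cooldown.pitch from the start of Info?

56

Block: @0: channels [2B, align 2] → 2; +6 pad (align 8); @8: pitch [8B, align 8] → 16; @16: stride [4B, align 4] → 20; +4 pad (align 8); @24: format [8B, align 8] → 32; size 32, align 8
@0: score [44B, align 4] → 44
@44: team [4B, align 4] → 48
@48: cooldown [32B, align 8] → 80
within Block: pitch at 8
48 + 8 = 56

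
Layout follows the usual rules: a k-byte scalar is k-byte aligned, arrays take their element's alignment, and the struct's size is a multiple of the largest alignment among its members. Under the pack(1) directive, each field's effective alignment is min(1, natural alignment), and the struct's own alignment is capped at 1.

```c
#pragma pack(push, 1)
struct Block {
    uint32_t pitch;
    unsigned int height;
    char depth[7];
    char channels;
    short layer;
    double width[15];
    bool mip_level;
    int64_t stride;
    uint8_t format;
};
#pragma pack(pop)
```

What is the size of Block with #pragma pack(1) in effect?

0..4  pitch  (4B, 1-aligned)
4..8  height  (4B, 1-aligned)
8..15  depth  (7B, 1-aligned)
15..16  channels  (1B, 1-aligned)
16..18  layer  (2B, 1-aligned)
18..138  width  (120B, 1-aligned)
138..139  mip_level  (1B, 1-aligned)
139..147  stride  (8B, 1-aligned)
147..148  format  (1B, 1-aligned)
sizeof = 148, alignof = 1

148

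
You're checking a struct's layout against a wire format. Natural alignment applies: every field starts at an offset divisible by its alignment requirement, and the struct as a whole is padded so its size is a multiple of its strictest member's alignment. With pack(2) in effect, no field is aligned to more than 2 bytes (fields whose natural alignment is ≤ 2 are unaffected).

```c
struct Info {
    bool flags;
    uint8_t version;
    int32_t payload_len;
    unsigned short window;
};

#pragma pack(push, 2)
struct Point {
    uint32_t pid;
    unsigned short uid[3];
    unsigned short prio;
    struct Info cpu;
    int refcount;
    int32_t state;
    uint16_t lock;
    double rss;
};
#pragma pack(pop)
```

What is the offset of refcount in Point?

24

Info: @0: flags [1B, align 1] → 1; @1: version [1B, align 1] → 2; +2 pad (align 4); @4: payload_len [4B, align 4] → 8; @8: window [2B, align 2] → 10; +2 tail pad (align 4); size 12, align 4
@0: pid [4B, align 2] → 4
@4: uid [6B, align 2] → 10
@10: prio [2B, align 2] → 12
@12: cpu [12B, align 2] → 24
@24: refcount [4B, align 2] → 28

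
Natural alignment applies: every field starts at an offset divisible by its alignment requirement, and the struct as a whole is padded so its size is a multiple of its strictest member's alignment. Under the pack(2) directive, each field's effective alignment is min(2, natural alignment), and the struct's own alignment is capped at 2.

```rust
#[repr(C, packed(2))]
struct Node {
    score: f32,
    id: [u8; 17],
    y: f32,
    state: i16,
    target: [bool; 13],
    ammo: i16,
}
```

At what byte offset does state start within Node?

score at 0 (size 4, align 2) → ends 4
id at 4 (size 17, align 1) → ends 21
pad 1 to align 2 for y
y at 22 (size 4, align 2) → ends 26
state at 26 (size 2, align 2) → ends 28

26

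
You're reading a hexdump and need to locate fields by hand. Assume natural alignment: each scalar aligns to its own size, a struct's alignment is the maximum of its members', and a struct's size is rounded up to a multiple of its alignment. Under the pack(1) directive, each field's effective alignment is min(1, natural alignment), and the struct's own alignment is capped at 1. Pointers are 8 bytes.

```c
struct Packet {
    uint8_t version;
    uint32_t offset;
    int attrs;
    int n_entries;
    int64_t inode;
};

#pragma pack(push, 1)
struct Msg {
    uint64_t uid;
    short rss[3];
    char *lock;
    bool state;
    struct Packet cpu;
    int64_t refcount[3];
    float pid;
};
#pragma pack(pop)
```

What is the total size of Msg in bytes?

75

Packet: version at 0 (size 1, align 1) → ends 1; pad 3 to align 4 for offset; offset at 4 (size 4, align 4) → ends 8; attrs at 8 (size 4, align 4) → ends 12; n_entries at 12 (size 4, align 4) → ends 16; inode at 16 (size 8, align 8) → ends 24; total 24 bytes, alignment 8
uid at 0 (size 8, align 1) → ends 8
rss at 8 (size 6, align 1) → ends 14
lock at 14 (size 8, align 1) → ends 22
state at 22 (size 1, align 1) → ends 23
cpu at 23 (size 24, align 1) → ends 47
refcount at 47 (size 24, align 1) → ends 71
pid at 71 (size 4, align 1) → ends 75
total 75 bytes, alignment 1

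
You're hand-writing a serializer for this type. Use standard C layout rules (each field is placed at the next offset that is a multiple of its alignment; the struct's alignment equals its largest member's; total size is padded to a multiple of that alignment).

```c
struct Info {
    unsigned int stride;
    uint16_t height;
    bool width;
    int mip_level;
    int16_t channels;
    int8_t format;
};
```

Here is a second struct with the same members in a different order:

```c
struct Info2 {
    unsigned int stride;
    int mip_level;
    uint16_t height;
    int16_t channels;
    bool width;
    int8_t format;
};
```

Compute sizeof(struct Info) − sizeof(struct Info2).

0

@0: stride [4B, align 4] → 4
@4: height [2B, align 2] → 6
@6: width [1B, align 1] → 7
+1 pad (align 4)
@8: mip_level [4B, align 4] → 12
@12: channels [2B, align 2] → 14
@14: format [1B, align 1] → 15
+1 tail pad (align 4)
size 16, align 4
— Info2 —
@0: stride [4B, align 4] → 4
@4: mip_level [4B, align 4] → 8
@8: height [2B, align 2] → 10
@10: channels [2B, align 2] → 12
@12: width [1B, align 1] → 13
@13: format [1B, align 1] → 14
+2 tail pad (align 4)
size 16, align 4
16 − 16 = 0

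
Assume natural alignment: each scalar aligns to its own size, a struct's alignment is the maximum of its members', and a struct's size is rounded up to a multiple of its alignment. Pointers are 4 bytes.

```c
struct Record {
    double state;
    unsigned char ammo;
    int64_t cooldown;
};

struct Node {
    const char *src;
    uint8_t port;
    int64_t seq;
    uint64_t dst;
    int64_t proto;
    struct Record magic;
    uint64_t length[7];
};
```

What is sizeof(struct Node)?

Record: 0..8  state  (8B, 8-aligned); 8..9  ammo  (1B, 1-aligned); 9..16  -- padding (7B); 16..24  cooldown  (8B, 8-aligned); sizeof = 24, alignof = 8
0..4  src  (4B, 4-aligned)
4..5  port  (1B, 1-aligned)
5..8  -- padding (3B)
8..16  seq  (8B, 8-aligned)
16..24  dst  (8B, 8-aligned)
24..32  proto  (8B, 8-aligned)
32..56  magic  (24B, 8-aligned)
56..112  length  (56B, 8-aligned)
sizeof = 112, alignof = 8

112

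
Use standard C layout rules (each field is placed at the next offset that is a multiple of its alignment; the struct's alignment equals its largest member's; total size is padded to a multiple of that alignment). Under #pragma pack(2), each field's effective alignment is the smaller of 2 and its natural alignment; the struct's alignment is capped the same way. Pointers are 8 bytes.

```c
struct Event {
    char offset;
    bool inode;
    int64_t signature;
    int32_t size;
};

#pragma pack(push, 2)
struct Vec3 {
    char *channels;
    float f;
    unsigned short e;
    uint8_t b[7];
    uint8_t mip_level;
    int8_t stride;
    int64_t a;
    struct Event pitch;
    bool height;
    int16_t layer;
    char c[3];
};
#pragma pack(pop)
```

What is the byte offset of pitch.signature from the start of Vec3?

Event: offset at 0 (size 1, align 1) → ends 1; inode at 1 (size 1, align 1) → ends 2; pad 6 to align 8 for signature; signature at 8 (size 8, align 8) → ends 16; size at 16 (size 4, align 4) → ends 20; tail pad 4 to reach multiple of 8; total 24 bytes, alignment 8
channels at 0 (size 8, align 2) → ends 8
f at 8 (size 4, align 2) → ends 12
e at 12 (size 2, align 2) → ends 14
b at 14 (size 7, align 1) → ends 21
mip_level at 21 (size 1, align 1) → ends 22
stride at 22 (size 1, align 1) → ends 23
pad 1 to align 2 for a
a at 24 (size 8, align 2) → ends 32
pitch at 32 (size 24, align 2) → ends 56
within Event: signature at 8
32 + 8 = 40

40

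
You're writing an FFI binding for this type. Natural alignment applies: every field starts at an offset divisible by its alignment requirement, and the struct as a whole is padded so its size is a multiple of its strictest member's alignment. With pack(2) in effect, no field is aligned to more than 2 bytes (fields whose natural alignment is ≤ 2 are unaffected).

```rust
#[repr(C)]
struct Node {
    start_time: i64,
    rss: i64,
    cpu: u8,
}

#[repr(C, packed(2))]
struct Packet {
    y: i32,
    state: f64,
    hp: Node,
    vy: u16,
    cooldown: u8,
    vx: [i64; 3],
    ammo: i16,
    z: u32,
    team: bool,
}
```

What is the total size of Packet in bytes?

72 bytes

Node: 0..8  start_time  (8B, 8-aligned); 8..16  rss  (8B, 8-aligned); 16..17  cpu  (1B, 1-aligned); 17..24  -- tail padding (7B); sizeof = 24, alignof = 8
0..4  y  (4B, 2-aligned)
4..12  state  (8B, 2-aligned)
12..36  hp  (24B, 2-aligned)
36..38  vy  (2B, 2-aligned)
38..39  cooldown  (1B, 1-aligned)
39..40  -- padding (1B)
40..64  vx  (24B, 2-aligned)
64..66  ammo  (2B, 2-aligned)
66..70  z  (4B, 2-aligned)
70..71  team  (1B, 1-aligned)
71..72  -- tail padding (1B)
sizeof = 72, alignof = 2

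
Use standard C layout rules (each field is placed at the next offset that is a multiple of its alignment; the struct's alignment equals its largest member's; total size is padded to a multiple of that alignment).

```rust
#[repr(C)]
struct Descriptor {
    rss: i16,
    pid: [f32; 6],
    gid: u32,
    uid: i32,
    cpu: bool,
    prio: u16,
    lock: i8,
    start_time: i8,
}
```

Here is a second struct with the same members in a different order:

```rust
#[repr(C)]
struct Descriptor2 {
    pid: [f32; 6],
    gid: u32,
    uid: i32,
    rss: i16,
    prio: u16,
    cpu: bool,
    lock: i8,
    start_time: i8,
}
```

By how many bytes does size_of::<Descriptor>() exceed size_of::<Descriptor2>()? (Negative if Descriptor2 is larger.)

0..2  rss  (2B, 2-aligned)
2..4  -- padding (2B)
4..28  pid  (24B, 4-aligned)
28..32  gid  (4B, 4-aligned)
32..36  uid  (4B, 4-aligned)
36..37  cpu  (1B, 1-aligned)
37..38  -- padding (1B)
38..40  prio  (2B, 2-aligned)
40..41  lock  (1B, 1-aligned)
41..42  start_time  (1B, 1-aligned)
42..44  -- tail padding (2B)
sizeof = 44, alignof = 4
— Descriptor2 —
0..24  pid  (24B, 4-aligned)
24..28  gid  (4B, 4-aligned)
28..32  uid  (4B, 4-aligned)
32..34  rss  (2B, 2-aligned)
34..36  prio  (2B, 2-aligned)
36..37  cpu  (1B, 1-aligned)
37..38  lock  (1B, 1-aligned)
38..39  start_time  (1B, 1-aligned)
39..40  -- tail padding (1B)
sizeof = 40, alignof = 4
44 − 40 = 4

4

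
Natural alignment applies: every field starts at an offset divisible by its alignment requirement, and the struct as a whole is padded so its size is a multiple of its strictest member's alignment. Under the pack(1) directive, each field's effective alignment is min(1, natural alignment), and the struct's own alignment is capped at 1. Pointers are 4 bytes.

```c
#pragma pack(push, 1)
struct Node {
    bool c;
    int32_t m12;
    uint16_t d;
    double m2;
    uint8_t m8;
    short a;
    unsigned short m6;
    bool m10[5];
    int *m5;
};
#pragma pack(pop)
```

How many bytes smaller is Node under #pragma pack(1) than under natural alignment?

11

natural layout:
  @0: c [1B, align 1] → 1
  +3 pad (align 4)
  @4: m12 [4B, align 4] → 8
  @8: d [2B, align 2] → 10
  +6 pad (align 8)
  @16: m2 [8B, align 8] → 24
  @24: m8 [1B, align 1] → 25
  +1 pad (align 2)
  @26: a [2B, align 2] → 28
  @28: m6 [2B, align 2] → 30
  @30: m10 [5B, align 1] → 35
  +1 pad (align 4)
  @36: m5 [4B, align 4] → 40
  size 40, align 8
packed(1) layout:
  @0: c [1B, align 1] → 1
  @1: m12 [4B, align 1] → 5
  @5: d [2B, align 1] → 7
  @7: m2 [8B, align 1] → 15
  @15: m8 [1B, align 1] → 16
  @16: a [2B, align 1] → 18
  @18: m6 [2B, align 1] → 20
  @20: m10 [5B, align 1] → 25
  @25: m5 [4B, align 1] → 29
  size 29, align 1
40 − 29 = 11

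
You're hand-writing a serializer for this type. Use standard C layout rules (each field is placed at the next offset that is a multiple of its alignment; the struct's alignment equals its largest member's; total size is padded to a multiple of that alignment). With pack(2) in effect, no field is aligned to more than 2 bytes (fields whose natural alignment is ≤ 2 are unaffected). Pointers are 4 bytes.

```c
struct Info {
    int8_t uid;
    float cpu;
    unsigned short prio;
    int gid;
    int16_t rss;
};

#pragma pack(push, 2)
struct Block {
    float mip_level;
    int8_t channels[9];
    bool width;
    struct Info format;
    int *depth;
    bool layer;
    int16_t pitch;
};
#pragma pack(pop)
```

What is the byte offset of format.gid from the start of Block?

26

Info: 0..1  uid  (1B, 1-aligned); 1..4  -- padding (3B); 4..8  cpu  (4B, 4-aligned); 8..10  prio  (2B, 2-aligned); 10..12  -- padding (2B); 12..16  gid  (4B, 4-aligned); 16..18  rss  (2B, 2-aligned); 18..20  -- tail padding (2B); sizeof = 20, alignof = 4
0..4  mip_level  (4B, 2-aligned)
4..13  channels  (9B, 1-aligned)
13..14  width  (1B, 1-aligned)
14..34  format  (20B, 2-aligned)
within Info: gid at 12
14 + 12 = 26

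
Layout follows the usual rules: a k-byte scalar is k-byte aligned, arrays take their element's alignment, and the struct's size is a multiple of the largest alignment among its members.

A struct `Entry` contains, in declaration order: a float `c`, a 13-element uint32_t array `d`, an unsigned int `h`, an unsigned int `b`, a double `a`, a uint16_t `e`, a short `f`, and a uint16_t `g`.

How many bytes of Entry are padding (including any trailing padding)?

c at 0 (size 4, align 4) → ends 4
d at 4 (size 52, align 4) → ends 56
h at 56 (size 4, align 4) → ends 60
b at 60 (size 4, align 4) → ends 64
a at 64 (size 8, align 8) → ends 72
e at 72 (size 2, align 2) → ends 74
f at 74 (size 2, align 2) → ends 76
g at 76 (size 2, align 2) → ends 78
tail pad 2 to reach multiple of 8
total 80 bytes, alignment 8
data bytes 78, size 80 → padding 2

2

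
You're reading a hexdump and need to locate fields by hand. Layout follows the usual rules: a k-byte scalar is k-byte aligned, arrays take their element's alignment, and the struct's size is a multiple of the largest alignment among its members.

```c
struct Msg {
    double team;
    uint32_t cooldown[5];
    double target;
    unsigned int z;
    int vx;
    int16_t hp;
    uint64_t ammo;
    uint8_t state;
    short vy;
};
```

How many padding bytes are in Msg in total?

@0: team [8B, align 8] → 8
@8: cooldown [20B, align 4] → 28
+4 pad (align 8)
@32: target [8B, align 8] → 40
@40: z [4B, align 4] → 44
@44: vx [4B, align 4] → 48
@48: hp [2B, align 2] → 50
+6 pad (align 8)
@56: ammo [8B, align 8] → 64
@64: state [1B, align 1] → 65
+1 pad (align 2)
@66: vy [2B, align 2] → 68
+4 tail pad (align 8)
size 72, align 8
data bytes 57, size 72 → padding 15

15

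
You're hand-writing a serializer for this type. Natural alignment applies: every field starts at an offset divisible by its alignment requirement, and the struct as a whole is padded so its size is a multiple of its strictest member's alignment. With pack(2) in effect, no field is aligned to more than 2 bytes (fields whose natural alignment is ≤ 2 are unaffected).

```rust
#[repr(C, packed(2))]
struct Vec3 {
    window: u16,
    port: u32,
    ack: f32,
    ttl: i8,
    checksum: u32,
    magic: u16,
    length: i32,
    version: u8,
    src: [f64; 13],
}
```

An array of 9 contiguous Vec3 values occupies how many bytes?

1152

window at 0 (size 2, align 2) → ends 2
port at 2 (size 4, align 2) → ends 6
ack at 6 (size 4, align 2) → ends 10
ttl at 10 (size 1, align 1) → ends 11
pad 1 to align 2 for checksum
checksum at 12 (size 4, align 2) → ends 16
magic at 16 (size 2, align 2) → ends 18
length at 18 (size 4, align 2) → ends 22
version at 22 (size 1, align 1) → ends 23
pad 1 to align 2 for src
src at 24 (size 104, align 2) → ends 128
total 128 bytes, alignment 2
array of 9: 9 × 128 = 1152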